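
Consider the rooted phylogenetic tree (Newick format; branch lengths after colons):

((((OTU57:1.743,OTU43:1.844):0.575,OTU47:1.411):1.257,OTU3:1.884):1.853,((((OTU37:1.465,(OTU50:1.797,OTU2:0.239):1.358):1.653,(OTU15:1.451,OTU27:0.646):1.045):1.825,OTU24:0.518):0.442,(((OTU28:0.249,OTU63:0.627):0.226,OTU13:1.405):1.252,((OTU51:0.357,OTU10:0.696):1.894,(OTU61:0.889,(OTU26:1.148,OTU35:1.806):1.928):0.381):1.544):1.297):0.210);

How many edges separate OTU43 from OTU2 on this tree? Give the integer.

The MRCA of OTU43 and OTU2 is the root of the tree.
From OTU43 up to that node: 4 branches. From OTU2 up to the same node: 6 branches. Total: 4 + 6 = 10.

10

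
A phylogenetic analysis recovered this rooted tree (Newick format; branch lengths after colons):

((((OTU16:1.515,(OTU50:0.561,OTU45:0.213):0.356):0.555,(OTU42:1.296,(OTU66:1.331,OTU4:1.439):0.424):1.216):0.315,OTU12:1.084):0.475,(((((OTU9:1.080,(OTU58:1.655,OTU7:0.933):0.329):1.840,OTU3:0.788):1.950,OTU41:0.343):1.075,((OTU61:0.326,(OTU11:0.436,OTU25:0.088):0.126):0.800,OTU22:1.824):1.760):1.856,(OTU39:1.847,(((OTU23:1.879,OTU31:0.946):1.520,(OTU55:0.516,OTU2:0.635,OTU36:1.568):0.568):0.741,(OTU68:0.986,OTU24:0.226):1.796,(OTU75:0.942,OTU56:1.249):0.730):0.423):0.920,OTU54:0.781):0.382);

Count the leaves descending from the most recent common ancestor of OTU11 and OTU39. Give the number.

20

The MRCA of OTU11 and OTU39 is the node subtending (((((OTU9,(OTU58,OTU7)),OTU3),OTU41),((OTU61,(OTU11,OTU25)),OTU22)),(OTU39,(((OTU23,OTU31),(OTU55,OTU2,OTU36)),(OTU68,OTU24),(OTU75,OTU56))),OTU54).
That clade contains 20 terminal taxa: OTU11, OTU2, OTU22, OTU23, OTU24, OTU25, OTU3, OTU31, OTU36, OTU39, OTU41, OTU54, OTU55, OTU56, OTU58, OTU61, OTU68, OTU7, OTU75, OTU9.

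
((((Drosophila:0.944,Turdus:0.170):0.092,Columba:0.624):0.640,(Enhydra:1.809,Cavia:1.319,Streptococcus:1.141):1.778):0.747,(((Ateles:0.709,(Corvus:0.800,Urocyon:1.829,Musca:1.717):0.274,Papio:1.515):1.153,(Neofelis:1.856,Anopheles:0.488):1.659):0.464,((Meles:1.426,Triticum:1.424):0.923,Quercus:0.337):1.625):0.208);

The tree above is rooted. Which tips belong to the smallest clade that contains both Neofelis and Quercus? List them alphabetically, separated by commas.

Anopheles, Ateles, Corvus, Meles, Musca, Neofelis, Papio, Quercus, Triticum, Urocyon

Tracing Neofelis: it sits inside (Neofelis,Anopheles).
Tracing Quercus: it sits inside ((Meles,Triticum),Quercus).
The smallest clade enclosing both is (((Ateles,(Corvus,Urocyon,Musca),Papio),(Neofelis,Anopheles)),((Meles,Triticum),Quercus)); the answer is its 10 terminal taxa in alphabetical order.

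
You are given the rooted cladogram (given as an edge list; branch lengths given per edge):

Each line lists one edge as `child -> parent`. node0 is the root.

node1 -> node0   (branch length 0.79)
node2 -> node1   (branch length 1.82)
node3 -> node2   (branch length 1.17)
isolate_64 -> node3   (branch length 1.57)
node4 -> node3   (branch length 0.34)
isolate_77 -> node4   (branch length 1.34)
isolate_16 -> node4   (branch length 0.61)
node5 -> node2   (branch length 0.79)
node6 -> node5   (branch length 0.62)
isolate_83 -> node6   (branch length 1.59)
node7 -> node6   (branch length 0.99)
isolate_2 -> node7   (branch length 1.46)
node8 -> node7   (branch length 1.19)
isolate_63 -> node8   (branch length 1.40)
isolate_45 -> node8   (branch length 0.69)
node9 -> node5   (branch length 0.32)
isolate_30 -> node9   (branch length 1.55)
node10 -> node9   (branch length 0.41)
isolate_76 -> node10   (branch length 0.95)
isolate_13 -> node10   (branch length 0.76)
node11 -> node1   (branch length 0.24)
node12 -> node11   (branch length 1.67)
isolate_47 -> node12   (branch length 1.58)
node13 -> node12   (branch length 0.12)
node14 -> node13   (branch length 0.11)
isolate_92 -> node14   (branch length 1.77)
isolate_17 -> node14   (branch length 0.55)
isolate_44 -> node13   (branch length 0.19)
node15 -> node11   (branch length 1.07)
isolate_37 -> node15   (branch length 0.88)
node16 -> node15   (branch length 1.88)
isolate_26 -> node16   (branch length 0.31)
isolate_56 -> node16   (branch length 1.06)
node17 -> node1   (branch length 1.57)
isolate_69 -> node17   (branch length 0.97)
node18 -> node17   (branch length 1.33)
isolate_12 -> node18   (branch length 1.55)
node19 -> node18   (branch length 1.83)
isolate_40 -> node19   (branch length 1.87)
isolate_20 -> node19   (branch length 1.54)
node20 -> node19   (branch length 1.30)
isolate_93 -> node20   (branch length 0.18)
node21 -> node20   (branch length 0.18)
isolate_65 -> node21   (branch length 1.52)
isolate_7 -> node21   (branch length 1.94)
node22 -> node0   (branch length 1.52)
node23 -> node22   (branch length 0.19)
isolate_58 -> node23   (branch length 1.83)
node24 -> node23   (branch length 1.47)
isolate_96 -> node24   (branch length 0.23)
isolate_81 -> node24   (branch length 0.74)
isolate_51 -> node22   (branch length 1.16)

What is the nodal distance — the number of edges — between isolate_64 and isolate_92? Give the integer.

8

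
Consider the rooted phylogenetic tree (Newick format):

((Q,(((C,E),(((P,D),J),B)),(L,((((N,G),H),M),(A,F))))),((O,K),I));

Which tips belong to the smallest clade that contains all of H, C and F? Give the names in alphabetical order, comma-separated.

A, B, C, D, E, F, G, H, J, L, M, N, P

Tracing H: it sits inside ((N,G),H).
Tracing C: it sits inside (C,E).
Tracing F: it sits inside (A,F).
The smallest clade enclosing all 3 is (((C,E),(((P,D),J),B)),(L,((((N,G),H),M),(A,F)))); the answer is its 13 terminal taxa in alphabetical order.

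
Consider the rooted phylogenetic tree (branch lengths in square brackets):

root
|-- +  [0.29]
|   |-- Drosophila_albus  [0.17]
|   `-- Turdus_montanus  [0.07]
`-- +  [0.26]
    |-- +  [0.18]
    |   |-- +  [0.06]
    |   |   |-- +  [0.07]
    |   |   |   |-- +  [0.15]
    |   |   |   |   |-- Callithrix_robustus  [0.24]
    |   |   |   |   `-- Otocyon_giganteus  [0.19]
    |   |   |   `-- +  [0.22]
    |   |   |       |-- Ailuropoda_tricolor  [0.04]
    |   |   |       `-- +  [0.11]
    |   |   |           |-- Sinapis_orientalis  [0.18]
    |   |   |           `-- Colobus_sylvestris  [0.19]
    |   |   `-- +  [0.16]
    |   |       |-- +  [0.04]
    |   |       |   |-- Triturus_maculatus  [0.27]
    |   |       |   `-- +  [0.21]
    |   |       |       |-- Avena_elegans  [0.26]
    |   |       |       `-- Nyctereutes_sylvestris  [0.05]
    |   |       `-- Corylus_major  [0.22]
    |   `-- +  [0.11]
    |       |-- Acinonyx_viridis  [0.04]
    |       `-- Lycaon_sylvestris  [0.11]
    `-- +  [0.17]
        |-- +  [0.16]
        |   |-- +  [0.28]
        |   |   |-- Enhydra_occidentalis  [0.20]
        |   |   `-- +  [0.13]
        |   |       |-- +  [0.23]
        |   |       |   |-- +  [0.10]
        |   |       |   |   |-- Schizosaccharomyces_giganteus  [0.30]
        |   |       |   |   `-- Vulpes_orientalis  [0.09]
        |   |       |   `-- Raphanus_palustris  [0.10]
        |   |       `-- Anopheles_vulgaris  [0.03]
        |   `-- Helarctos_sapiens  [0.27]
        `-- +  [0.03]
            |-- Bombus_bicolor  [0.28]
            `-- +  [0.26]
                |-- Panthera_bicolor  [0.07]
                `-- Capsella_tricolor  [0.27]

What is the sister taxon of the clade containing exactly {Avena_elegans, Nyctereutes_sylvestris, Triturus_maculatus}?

The clade containing exactly {Avena_elegans, Nyctereutes_sylvestris, Triturus_maculatus} attaches to the tree at the node subtending ((Triturus_maculatus,(Avena_elegans,Nyctereutes_sylvestris)),Corylus_major).
The other lineage descending from that same node — the sister group — is the single tip Corylus_major.

Corylus_major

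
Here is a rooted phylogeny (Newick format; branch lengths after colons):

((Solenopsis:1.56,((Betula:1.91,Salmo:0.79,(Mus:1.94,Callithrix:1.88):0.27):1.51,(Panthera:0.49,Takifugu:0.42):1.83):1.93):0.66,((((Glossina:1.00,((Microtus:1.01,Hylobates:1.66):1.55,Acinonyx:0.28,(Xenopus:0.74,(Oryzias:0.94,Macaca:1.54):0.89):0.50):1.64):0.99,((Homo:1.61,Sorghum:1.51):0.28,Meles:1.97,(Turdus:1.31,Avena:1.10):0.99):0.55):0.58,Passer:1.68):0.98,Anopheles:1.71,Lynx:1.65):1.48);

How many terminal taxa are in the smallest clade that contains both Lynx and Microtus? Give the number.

15

The MRCA of Lynx and Microtus is the node subtending ((((Glossina,((Microtus,Hylobates),Acinonyx,(Xenopus,(Oryzias,Macaca)))),((Homo,Sorghum),Meles,(Turdus,Avena))),Passer),Anopheles,Lynx).
That clade contains 15 terminal taxa: Acinonyx, Anopheles, Avena, Glossina, Homo, Hylobates, Lynx, Macaca, Meles, Microtus, Oryzias, Passer, Sorghum, Turdus, Xenopus.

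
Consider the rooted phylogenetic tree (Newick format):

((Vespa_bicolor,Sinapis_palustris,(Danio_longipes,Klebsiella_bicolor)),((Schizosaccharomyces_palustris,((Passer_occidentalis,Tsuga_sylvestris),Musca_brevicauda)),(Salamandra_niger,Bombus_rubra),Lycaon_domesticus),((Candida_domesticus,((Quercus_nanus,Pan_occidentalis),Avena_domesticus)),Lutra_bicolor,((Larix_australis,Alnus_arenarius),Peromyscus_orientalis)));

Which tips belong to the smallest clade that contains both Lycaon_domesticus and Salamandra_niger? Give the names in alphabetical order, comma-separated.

Bombus_rubra, Lycaon_domesticus, Musca_brevicauda, Passer_occidentalis, Salamandra_niger, Schizosaccharomyces_palustris, Tsuga_sylvestris

Tracing Lycaon_domesticus: it sits inside ((Schizosaccharomyces_palustris,((Passer_occidentalis,Tsuga_sylvestris),Musca_brevicauda)),(Salamandra_niger,Bombus_rubra),Lycaon_domesticus).
Tracing Salamandra_niger: it sits inside (Salamandra_niger,Bombus_rubra).
The smallest clade enclosing both is ((Schizosaccharomyces_palustris,((Passer_occidentalis,Tsuga_sylvestris),Musca_brevicauda)),(Salamandra_niger,Bombus_rubra),Lycaon_domesticus); the answer is its 7 terminal taxa in alphabetical order.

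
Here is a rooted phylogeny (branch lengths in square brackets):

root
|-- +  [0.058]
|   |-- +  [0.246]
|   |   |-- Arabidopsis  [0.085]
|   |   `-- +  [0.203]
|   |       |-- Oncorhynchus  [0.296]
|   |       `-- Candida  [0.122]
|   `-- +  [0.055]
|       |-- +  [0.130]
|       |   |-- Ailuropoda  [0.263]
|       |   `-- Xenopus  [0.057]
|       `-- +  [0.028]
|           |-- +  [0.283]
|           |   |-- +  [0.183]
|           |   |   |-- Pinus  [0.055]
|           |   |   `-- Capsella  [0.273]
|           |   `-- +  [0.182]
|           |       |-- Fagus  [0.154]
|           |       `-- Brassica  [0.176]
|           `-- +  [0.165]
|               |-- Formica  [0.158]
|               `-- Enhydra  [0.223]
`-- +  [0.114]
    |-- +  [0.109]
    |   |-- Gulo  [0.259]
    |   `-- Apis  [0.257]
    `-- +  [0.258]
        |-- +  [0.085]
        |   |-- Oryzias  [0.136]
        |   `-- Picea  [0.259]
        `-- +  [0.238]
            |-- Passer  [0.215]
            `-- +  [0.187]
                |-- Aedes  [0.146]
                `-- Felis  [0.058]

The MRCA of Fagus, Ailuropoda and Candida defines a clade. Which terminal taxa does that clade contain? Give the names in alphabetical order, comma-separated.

Ailuropoda, Arabidopsis, Brassica, Candida, Capsella, Enhydra, Fagus, Formica, Oncorhynchus, Pinus, Xenopus

Tracing Fagus: it sits inside (Fagus,Brassica).
Tracing Ailuropoda: it sits inside (Ailuropoda,Xenopus).
Tracing Candida: it sits inside (Oncorhynchus,Candida).
The smallest clade enclosing all 3 is ((Arabidopsis,(Oncorhynchus,Candida)),((Ailuropoda,Xenopus),(((Pinus,Capsella),(Fagus,Brassica)),(Formica,Enhydra)))); the answer is its 11 terminal taxa in alphabetical order.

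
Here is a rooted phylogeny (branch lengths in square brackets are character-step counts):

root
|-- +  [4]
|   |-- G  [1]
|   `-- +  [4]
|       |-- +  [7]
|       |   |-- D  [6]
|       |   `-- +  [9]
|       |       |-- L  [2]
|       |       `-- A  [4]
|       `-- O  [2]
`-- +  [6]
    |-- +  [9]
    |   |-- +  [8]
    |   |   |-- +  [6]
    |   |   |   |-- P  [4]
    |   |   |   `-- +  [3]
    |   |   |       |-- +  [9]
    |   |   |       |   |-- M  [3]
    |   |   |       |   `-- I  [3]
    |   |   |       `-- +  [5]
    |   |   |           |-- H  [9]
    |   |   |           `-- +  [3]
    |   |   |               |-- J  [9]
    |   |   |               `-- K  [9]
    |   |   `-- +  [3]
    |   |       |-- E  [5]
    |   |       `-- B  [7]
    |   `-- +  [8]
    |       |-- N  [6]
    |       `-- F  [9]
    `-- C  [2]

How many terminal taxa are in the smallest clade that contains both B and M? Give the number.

The MRCA of B and M is the node subtending ((P,((M,I),(H,(J,K)))),(E,B)).
That clade contains 8 terminal taxa: B, E, H, I, J, K, M, P.

8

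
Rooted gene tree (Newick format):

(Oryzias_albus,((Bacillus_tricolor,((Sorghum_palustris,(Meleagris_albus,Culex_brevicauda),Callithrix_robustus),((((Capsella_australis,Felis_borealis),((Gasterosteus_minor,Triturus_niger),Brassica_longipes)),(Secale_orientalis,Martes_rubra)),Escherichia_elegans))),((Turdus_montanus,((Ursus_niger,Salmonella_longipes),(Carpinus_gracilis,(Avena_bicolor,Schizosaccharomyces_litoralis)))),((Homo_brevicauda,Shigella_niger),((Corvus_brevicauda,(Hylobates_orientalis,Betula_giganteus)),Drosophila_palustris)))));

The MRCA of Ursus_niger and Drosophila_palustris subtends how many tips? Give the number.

12

The MRCA of Ursus_niger and Drosophila_palustris is the node subtending ((Turdus_montanus,((Ursus_niger,Salmonella_longipes),(Carpinus_gracilis,(Avena_bicolor,Schizosaccharomyces_litoralis)))),((Homo_brevicauda,Shigella_niger),((Corvus_brevicauda,(Hylobates_orientalis,Betula_giganteus)),Drosophila_palustris))).
That clade contains 12 terminal taxa: Avena_bicolor, Betula_giganteus, Carpinus_gracilis, Corvus_brevicauda, Drosophila_palustris, Homo_brevicauda, Hylobates_orientalis, Salmonella_longipes, Schizosaccharomyces_litoralis, Shigella_niger, Turdus_montanus, Ursus_niger.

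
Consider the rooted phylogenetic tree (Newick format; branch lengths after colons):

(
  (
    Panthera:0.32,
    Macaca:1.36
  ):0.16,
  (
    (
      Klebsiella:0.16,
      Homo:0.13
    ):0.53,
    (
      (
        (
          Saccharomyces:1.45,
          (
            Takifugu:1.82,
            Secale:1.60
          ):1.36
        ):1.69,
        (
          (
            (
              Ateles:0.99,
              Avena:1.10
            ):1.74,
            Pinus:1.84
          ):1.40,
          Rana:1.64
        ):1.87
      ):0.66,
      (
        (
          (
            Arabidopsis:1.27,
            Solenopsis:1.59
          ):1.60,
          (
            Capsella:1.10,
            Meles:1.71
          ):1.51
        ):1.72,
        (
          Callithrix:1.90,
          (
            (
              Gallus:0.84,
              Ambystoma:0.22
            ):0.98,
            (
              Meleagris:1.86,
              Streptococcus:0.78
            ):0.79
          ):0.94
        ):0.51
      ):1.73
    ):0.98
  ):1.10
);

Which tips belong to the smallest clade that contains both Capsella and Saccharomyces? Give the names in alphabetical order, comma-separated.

Ambystoma, Arabidopsis, Ateles, Avena, Callithrix, Capsella, Gallus, Meleagris, Meles, Pinus, Rana, Saccharomyces, Secale, Solenopsis, Streptococcus, Takifugu

Tracing Capsella: it sits inside (Capsella,Meles).
Tracing Saccharomyces: it sits inside (Saccharomyces,(Takifugu,Secale)).
The smallest clade enclosing both is (((Saccharomyces,(Takifugu,Secale)),(((Ateles,Avena),Pinus),Rana)),(((Arabidopsis,Solenopsis),(Capsella,Meles)),(Callithrix,((Gallus,Ambystoma),(Meleagris,Streptococcus))))); the answer is its 16 terminal taxa in alphabetical order.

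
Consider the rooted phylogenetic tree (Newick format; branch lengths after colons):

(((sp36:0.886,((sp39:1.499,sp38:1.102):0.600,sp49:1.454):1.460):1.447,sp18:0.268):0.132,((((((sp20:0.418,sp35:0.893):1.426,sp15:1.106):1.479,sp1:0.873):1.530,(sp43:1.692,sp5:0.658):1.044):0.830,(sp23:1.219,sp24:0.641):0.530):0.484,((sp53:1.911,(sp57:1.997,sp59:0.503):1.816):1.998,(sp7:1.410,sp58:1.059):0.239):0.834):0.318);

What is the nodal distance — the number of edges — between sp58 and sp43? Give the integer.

The MRCA of sp58 and sp43 is the node subtending ((((((sp20,sp35),sp15),sp1),(sp43,sp5)),(sp23,sp24)),((sp53,(sp57,sp59)),(sp7,sp58))).
From sp58 up to that node: 3 branches. From sp43 up to the same node: 4 branches. Total: 3 + 4 = 7.

7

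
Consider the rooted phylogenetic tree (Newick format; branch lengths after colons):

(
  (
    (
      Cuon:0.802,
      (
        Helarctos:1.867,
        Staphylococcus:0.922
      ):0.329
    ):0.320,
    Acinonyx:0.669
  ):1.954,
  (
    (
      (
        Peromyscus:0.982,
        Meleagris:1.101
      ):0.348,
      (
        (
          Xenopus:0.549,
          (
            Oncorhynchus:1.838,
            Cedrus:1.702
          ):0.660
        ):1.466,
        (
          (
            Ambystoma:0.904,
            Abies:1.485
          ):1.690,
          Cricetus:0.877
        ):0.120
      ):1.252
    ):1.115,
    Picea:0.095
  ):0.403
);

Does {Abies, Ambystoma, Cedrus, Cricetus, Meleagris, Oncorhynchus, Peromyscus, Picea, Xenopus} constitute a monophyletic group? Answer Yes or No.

The most recent common ancestor of these taxa subtends (((Peromyscus,Meleagris),((Xenopus,(Oncorhynchus,Cedrus)),((Ambystoma,Abies),Cricetus))),Picea).
That clade has exactly 9 tips — every listed taxon and nothing else — so the group is monophyletic.

Yes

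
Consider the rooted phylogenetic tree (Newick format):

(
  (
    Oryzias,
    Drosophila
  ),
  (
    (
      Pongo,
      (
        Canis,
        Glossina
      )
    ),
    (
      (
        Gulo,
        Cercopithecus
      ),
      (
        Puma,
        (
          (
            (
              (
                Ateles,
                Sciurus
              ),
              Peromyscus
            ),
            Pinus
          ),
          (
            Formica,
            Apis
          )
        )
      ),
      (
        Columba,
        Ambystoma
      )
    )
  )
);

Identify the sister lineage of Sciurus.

Ateles

Sciurus attaches to the tree at the node subtending (Ateles,Sciurus).
The other lineage descending from that same node — the sister group — is the single tip Ateles.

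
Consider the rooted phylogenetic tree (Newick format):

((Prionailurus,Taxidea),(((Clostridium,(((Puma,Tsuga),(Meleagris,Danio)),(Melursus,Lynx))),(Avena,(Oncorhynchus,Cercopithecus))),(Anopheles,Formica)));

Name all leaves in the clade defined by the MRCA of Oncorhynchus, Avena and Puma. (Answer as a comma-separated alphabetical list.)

Tracing Oncorhynchus: it sits inside (Oncorhynchus,Cercopithecus).
Tracing Avena: it sits inside (Avena,(Oncorhynchus,Cercopithecus)).
Tracing Puma: it sits inside (Puma,Tsuga).
The smallest clade enclosing all 3 is ((Clostridium,(((Puma,Tsuga),(Meleagris,Danio)),(Melursus,Lynx))),(Avena,(Oncorhynchus,Cercopithecus))); the answer is its 10 terminal taxa in alphabetical order.

Avena, Cercopithecus, Clostridium, Danio, Lynx, Meleagris, Melursus, Oncorhynchus, Puma, Tsuga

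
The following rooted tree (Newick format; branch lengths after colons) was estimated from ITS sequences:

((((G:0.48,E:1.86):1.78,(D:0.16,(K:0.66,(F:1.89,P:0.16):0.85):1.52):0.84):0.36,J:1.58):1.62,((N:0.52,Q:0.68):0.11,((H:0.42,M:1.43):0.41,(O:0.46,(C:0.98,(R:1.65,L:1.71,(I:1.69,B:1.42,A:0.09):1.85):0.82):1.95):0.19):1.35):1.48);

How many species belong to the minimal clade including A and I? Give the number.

3

The MRCA of A and I is the node subtending (I,B,A).
That clade contains 3 terminal taxa: A, B, I.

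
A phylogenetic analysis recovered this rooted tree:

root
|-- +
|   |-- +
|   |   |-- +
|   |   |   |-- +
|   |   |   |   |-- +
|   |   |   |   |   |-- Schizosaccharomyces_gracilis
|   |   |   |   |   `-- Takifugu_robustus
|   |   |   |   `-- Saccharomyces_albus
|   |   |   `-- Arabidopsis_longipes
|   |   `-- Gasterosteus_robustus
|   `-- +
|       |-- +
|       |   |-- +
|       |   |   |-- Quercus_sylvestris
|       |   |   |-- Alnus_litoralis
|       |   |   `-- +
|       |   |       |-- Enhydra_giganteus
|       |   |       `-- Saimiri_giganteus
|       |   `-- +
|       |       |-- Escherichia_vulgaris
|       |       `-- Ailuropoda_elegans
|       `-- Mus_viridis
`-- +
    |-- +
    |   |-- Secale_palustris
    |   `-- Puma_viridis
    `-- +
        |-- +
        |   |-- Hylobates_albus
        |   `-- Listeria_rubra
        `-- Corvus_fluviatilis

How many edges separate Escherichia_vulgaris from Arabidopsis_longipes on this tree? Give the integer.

The MRCA of Escherichia_vulgaris and Arabidopsis_longipes is the node subtending (((((Schizosaccharomyces_gracilis,Takifugu_robustus),Saccharomyces_albus),Arabidopsis_longipes),Gasterosteus_robustus),(((Quercus_sylvestris,Alnus_litoralis,(Enhydra_giganteus,Saimiri_giganteus)),(Escherichia_vulgaris,Ailuropoda_elegans)),Mus_viridis)).
From Escherichia_vulgaris up to that node: 4 branches. From Arabidopsis_longipes up to the same node: 3 branches. Total: 4 + 3 = 7.

7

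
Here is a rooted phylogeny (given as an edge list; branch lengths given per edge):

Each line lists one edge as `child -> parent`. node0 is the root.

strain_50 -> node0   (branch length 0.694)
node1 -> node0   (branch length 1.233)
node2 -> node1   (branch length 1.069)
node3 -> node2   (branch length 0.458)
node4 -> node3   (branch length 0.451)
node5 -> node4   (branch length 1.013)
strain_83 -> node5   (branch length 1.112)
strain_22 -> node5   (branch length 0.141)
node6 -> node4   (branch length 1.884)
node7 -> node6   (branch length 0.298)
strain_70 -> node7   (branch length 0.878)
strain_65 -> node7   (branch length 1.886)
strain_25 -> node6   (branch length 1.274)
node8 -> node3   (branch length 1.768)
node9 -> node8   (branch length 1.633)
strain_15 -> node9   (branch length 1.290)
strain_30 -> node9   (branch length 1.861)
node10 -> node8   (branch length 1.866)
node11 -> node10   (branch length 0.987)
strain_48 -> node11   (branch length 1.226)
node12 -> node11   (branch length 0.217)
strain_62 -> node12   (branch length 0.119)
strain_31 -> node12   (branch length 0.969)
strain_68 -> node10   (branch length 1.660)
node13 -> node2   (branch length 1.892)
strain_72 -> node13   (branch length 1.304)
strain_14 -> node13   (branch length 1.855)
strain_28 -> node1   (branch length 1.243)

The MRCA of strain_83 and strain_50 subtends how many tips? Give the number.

The MRCA of strain_83 and strain_50 is the root, so the clade is the entire tree.
That clade contains 15 terminal taxa: strain_14, strain_15, strain_22, strain_25, strain_28, strain_30, strain_31, strain_48, strain_50, strain_62, strain_65, strain_68, strain_70, strain_72, strain_83.

15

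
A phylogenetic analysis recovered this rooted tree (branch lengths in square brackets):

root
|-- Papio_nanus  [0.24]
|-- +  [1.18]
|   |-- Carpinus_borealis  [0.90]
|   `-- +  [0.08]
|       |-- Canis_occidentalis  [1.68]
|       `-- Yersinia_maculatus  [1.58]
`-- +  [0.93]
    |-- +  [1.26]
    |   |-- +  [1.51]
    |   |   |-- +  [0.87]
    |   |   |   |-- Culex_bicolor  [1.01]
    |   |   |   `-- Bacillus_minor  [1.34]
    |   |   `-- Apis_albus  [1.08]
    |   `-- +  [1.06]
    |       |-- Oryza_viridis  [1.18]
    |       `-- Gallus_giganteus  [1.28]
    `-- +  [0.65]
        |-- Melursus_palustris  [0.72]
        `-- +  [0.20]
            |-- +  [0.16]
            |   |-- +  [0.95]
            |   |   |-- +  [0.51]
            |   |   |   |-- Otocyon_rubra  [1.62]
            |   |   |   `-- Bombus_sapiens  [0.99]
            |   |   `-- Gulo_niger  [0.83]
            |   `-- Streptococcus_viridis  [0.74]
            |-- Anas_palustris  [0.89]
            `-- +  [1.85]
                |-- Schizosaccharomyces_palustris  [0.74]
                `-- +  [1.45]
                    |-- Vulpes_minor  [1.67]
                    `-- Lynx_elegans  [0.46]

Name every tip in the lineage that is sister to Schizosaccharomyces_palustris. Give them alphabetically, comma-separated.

Schizosaccharomyces_palustris attaches to the tree at the node subtending (Schizosaccharomyces_palustris,(Vulpes_minor,Lynx_elegans)).
The other lineage descending from that same node — the sister group — is (Vulpes_minor,Lynx_elegans); its 2 tips in alphabetical order are the answer.

Lynx_elegans, Vulpes_minor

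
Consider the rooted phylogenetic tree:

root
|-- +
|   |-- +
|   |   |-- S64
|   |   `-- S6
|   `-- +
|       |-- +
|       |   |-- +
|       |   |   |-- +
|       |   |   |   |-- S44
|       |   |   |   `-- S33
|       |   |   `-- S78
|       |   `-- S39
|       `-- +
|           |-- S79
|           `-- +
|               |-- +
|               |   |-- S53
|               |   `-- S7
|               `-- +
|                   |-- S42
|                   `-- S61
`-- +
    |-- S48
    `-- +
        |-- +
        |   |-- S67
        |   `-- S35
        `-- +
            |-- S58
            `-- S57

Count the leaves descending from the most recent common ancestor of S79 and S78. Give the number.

The MRCA of S79 and S78 is the node subtending ((((S44,S33),S78),S39),(S79,((S53,S7),(S42,S61)))).
That clade contains 9 terminal taxa: S33, S39, S42, S44, S53, S61, S7, S78, S79.

9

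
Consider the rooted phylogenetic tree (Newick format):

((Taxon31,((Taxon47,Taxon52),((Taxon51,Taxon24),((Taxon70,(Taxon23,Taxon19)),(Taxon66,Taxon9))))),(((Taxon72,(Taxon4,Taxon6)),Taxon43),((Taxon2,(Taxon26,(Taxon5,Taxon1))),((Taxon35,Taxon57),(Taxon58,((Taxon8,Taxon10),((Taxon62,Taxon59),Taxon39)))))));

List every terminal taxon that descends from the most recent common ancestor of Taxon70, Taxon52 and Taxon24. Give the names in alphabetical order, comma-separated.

Taxon19, Taxon23, Taxon24, Taxon47, Taxon51, Taxon52, Taxon66, Taxon70, Taxon9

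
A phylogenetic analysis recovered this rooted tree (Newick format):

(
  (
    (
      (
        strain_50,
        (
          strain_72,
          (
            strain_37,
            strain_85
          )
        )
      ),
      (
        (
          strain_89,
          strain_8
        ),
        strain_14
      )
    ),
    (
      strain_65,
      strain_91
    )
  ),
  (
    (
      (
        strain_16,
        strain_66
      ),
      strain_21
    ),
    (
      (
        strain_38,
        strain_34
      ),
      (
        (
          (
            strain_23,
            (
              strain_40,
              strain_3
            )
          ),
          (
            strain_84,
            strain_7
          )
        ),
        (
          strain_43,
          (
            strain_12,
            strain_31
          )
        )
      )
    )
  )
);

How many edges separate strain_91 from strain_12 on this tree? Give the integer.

9

The MRCA of strain_91 and strain_12 is the root of the tree.
From strain_91 up to that node: 3 branches. From strain_12 up to the same node: 6 branches. Total: 3 + 6 = 9.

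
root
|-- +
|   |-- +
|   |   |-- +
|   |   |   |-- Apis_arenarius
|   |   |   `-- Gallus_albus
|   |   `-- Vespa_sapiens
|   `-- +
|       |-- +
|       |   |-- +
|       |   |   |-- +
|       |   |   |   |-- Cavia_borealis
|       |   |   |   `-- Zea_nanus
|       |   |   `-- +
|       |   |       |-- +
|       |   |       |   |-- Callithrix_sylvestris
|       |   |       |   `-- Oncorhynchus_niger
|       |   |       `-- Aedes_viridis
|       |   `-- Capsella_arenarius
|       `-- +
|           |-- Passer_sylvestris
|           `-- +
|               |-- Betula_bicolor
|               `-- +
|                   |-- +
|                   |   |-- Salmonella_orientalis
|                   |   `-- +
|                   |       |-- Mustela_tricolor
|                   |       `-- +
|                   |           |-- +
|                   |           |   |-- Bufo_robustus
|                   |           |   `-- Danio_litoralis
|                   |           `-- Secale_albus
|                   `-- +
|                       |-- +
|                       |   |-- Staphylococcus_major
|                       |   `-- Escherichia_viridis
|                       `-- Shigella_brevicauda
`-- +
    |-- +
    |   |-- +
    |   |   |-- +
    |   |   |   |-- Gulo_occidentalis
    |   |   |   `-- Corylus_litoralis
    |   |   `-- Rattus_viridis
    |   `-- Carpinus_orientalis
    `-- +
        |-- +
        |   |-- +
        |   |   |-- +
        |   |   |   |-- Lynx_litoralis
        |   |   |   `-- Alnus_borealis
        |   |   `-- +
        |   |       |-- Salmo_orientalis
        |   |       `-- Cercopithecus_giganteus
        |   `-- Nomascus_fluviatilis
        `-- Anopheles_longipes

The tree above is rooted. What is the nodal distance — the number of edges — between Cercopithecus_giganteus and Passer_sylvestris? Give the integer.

10

The MRCA of Cercopithecus_giganteus and Passer_sylvestris is the root of the tree.
From Cercopithecus_giganteus up to that node: 6 branches. From Passer_sylvestris up to the same node: 4 branches. Total: 6 + 4 = 10.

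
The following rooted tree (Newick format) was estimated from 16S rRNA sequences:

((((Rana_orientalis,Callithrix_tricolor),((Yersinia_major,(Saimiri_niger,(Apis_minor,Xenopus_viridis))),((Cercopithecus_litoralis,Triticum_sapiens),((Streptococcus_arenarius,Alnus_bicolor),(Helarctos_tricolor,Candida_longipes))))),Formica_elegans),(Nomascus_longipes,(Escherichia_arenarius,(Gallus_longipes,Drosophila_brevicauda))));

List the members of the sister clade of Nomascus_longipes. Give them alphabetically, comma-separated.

Nomascus_longipes attaches to the tree at the node subtending (Nomascus_longipes,(Escherichia_arenarius,(Gallus_longipes,Drosophila_brevicauda))).
The other lineage descending from that same node — the sister group — is (Escherichia_arenarius,(Gallus_longipes,Drosophila_brevicauda)); its 3 tips in alphabetical order are the answer.

Drosophila_brevicauda, Escherichia_arenarius, Gallus_longipes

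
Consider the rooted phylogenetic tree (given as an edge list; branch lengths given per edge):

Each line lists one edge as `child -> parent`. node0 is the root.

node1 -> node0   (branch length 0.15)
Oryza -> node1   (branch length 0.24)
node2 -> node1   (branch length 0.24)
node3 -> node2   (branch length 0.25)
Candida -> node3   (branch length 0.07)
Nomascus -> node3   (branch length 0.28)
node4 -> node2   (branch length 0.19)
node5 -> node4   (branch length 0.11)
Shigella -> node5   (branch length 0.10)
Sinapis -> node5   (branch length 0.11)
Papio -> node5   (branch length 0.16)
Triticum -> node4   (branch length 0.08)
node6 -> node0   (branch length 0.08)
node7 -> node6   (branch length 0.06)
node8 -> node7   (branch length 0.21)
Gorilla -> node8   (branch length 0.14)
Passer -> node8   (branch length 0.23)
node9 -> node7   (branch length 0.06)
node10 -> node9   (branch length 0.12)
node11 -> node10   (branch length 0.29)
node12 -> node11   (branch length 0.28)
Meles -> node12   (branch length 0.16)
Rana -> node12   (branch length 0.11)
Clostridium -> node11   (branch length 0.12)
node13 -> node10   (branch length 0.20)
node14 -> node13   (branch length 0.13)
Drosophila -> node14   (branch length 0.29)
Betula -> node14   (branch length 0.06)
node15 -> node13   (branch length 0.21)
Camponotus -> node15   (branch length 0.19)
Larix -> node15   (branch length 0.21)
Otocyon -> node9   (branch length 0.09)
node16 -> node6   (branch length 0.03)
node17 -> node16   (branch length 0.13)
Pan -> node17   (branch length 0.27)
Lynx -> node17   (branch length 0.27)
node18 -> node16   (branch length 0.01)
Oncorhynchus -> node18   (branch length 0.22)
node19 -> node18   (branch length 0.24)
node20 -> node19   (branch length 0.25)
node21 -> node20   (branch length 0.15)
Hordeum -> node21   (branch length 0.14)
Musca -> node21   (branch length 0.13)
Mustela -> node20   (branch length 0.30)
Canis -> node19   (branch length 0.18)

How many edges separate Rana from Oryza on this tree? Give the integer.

9

The MRCA of Rana and Oryza is the root of the tree.
From Rana up to that node: 7 branches. From Oryza up to the same node: 2 branches. Total: 7 + 2 = 9.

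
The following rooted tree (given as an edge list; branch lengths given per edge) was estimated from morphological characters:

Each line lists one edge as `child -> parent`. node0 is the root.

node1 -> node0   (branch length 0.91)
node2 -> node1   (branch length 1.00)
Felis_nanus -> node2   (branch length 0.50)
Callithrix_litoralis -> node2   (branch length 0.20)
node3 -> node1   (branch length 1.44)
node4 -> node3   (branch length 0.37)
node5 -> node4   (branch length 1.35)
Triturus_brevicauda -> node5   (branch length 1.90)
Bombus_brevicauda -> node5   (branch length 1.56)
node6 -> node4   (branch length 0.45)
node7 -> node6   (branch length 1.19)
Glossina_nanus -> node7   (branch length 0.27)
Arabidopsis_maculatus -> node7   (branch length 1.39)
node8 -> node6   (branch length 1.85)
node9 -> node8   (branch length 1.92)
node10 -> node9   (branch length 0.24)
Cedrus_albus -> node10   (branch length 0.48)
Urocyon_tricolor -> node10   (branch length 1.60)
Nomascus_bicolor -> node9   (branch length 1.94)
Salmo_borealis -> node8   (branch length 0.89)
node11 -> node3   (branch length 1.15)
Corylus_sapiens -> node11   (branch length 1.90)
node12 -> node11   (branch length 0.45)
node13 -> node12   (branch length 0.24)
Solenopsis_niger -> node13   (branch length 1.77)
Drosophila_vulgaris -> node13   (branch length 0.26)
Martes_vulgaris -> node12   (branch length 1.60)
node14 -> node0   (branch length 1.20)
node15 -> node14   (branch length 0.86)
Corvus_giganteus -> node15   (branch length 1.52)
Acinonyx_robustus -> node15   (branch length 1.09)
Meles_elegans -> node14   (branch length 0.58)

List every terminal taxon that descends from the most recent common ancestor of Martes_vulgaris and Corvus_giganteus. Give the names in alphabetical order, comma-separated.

Acinonyx_robustus, Arabidopsis_maculatus, Bombus_brevicauda, Callithrix_litoralis, Cedrus_albus, Corvus_giganteus, Corylus_sapiens, Drosophila_vulgaris, Felis_nanus, Glossina_nanus, Martes_vulgaris, Meles_elegans, Nomascus_bicolor, Salmo_borealis, Solenopsis_niger, Triturus_brevicauda, Urocyon_tricolor

Tracing Martes_vulgaris: it sits inside ((Solenopsis_niger,Drosophila_vulgaris),Martes_vulgaris).
Tracing Corvus_giganteus: it sits inside (Corvus_giganteus,Acinonyx_robustus).
The smallest clade enclosing both is the whole tree (their MRCA is the root), so the answer is all 17 tips in alphabetical order.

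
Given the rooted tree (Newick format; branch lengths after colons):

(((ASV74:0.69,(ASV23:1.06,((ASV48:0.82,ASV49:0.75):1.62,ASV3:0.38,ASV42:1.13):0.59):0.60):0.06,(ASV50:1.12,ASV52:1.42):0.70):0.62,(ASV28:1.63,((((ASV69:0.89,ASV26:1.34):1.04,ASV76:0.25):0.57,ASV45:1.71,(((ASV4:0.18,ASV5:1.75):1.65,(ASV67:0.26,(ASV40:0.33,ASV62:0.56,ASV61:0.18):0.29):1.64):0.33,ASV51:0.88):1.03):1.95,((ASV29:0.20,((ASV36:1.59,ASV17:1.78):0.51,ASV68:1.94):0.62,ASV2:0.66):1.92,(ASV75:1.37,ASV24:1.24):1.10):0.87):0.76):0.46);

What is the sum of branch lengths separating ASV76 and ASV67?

4.08

The path runs ASV76 → … → MRCA → … → ASV67; the MRCA is the node subtending (((ASV69,ASV26),ASV76),ASV45,(((ASV4,ASV5),(ASV67,(ASV40,ASV62,ASV61))),ASV51)).
Branch lengths along that path: 0.25 + 0.57 + 1.03 + 0.33 + 1.64 + 0.26 = 4.08.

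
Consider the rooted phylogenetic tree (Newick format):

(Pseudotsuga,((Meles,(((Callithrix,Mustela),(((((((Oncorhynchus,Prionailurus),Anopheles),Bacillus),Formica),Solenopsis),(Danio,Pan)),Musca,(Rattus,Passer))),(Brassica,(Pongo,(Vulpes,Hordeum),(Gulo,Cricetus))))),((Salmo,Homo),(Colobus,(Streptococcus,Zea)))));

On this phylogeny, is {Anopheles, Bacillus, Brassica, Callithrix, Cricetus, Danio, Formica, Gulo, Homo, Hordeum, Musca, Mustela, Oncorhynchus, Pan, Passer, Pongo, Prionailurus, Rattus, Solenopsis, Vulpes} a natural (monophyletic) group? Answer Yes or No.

No

The MRCA of the listed taxa subtends ((Meles,(((Callithrix,Mustela),(((((((Oncorhynchus,Prionailurus),Anopheles),Bacillus),Formica),Solenopsis),(Danio,Pan)),Musca,(Rattus,Passer))),(Brassica,(Pongo,(Vulpes,Hordeum),(Gulo,Cricetus))))),((Salmo,Homo),(Colobus,(Streptococcus,Zea)))).
That clade also contains Colobus, Meles, Salmo, Streptococcus, Zea, which are not in the proposed group, so the group is not monophyletic.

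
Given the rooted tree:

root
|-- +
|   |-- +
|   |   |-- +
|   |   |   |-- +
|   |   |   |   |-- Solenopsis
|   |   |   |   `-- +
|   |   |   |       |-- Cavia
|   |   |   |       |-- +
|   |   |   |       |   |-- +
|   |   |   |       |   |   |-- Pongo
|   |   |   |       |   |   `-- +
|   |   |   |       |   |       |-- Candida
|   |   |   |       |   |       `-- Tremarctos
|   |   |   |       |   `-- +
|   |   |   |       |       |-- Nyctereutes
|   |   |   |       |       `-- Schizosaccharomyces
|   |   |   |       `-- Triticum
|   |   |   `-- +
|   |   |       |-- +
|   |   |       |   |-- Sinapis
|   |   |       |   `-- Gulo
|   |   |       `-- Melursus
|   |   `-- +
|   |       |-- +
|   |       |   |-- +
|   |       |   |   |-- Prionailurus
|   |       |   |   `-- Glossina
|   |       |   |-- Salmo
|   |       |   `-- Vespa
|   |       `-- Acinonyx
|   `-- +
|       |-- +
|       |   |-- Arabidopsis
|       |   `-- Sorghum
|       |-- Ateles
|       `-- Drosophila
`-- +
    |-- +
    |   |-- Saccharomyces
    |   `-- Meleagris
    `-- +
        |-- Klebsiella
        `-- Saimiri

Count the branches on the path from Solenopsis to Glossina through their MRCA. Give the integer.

The MRCA of Solenopsis and Glossina is the node subtending (((Solenopsis,(Cavia,((Pongo,(Candida,Tremarctos)),(Nyctereutes,Schizosaccharomyces)),Triticum)),((Sinapis,Gulo),Melursus)),(((Prionailurus,Glossina),Salmo,Vespa),Acinonyx)).
From Solenopsis up to that node: 3 branches. From Glossina up to the same node: 4 branches. Total: 3 + 4 = 7.

7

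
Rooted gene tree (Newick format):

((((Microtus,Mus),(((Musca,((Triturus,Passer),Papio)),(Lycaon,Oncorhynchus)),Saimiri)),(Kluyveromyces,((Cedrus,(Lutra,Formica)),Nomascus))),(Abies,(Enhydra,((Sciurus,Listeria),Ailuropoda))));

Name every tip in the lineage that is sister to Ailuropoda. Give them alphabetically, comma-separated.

Listeria, Sciurus

Ailuropoda attaches to the tree at the node subtending ((Sciurus,Listeria),Ailuropoda).
The other lineage descending from that same node — the sister group — is (Sciurus,Listeria); its 2 tips in alphabetical order are the answer.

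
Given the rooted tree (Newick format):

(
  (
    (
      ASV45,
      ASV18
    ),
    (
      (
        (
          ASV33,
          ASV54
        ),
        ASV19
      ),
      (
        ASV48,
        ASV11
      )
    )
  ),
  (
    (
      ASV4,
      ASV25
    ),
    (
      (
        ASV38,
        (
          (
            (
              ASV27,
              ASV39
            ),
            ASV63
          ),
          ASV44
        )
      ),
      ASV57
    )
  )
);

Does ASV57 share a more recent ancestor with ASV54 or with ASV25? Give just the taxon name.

The MRCA of ASV57 and ASV25 subtends ((ASV4,ASV25),((ASV38,(((ASV27,ASV39),ASV63),ASV44)),ASV57)) (8 taxa).
The MRCA of ASV57 and ASV54 is the root, subtending the entire tree (15 taxa).
The first is nested inside the second, so ASV57 shares a more recent common ancestor with ASV25.

ASV25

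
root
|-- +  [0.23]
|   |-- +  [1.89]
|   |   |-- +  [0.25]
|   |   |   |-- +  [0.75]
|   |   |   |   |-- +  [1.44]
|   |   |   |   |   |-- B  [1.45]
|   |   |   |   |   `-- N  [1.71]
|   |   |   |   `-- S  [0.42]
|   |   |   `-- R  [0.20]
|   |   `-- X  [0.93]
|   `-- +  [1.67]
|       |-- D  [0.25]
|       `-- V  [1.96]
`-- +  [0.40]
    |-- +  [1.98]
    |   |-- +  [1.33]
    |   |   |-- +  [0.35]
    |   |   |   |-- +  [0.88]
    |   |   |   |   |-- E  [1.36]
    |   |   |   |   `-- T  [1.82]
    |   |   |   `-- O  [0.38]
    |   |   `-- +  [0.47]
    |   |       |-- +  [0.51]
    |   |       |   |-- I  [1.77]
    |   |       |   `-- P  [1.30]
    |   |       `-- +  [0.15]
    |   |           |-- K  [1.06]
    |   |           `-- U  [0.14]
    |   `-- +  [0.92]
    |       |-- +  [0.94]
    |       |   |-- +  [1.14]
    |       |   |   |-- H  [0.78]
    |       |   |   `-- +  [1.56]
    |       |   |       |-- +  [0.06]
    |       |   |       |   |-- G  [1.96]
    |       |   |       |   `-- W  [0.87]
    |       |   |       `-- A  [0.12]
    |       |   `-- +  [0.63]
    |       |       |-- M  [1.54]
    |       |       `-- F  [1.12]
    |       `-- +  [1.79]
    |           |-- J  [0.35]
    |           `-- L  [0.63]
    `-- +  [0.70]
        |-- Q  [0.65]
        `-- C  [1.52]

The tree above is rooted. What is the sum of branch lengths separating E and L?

7.26

The path runs E → … → MRCA → … → L; the MRCA is the node subtending ((((E,T),O),((I,P),(K,U))),(((H,((G,W),A)),(M,F)),(J,L))).
Branch lengths along that path: 1.36 + 0.88 + 0.35 + 1.33 + 0.92 + 1.79 + 0.63 = 7.26.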